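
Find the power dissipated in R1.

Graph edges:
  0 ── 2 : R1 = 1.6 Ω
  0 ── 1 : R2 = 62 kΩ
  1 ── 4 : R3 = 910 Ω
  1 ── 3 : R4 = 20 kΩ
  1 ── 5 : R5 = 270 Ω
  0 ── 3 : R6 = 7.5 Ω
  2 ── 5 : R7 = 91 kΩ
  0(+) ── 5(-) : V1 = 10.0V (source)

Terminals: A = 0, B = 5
Nodal analysis, taking node 5 as the 0 V reference.
Source V1 fixes V_0 = 10 V.
KCL at each unknown node (sum of currents leaving = 0; resistances in Ω):
  Node 1: (V_1 - 10)/62000 + (V_1 - V_4)/910 + (V_1 - V_3)/20000 + (V_1 - 0)/270 = 0
  Node 2: (V_2 - 10)/1.6 + (V_2 - 0)/91000 = 0
  Node 3: (V_3 - V_1)/20000 + (V_3 - 10)/7.5 = 0
  Node 4: (V_4 - V_1)/910 = 0
Collecting terms (coefficients in siemens):
  0.004869·V_1 - 0.00005·V_3 - 0.001099·V_4 = 0.0001613
  0.625·V_2 = 6.25
  0.1334·V_3 - 0.00005·V_1 = 1.333
  0.001099·V_4 - 0.001099·V_1 = 0
Solving these 4 simultaneous equations (Gaussian elimination) gives:
  V_1 = 0.1754 V, V_2 = 10 V, V_3 = 9.996 V, V_4 = 0.1754 V
I_R1 = (V_0 - V_2)/R1 = (10 - 10)/1.6 = 0.0001099 A
P_R1 = I_R1² × R1 = (0.0001099)² × 1.6 = 0.00000001932 W

Final answer: 1.932e-08 W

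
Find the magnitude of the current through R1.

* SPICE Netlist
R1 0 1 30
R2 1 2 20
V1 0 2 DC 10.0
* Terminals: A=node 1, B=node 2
Nodal analysis, taking node 2 as the 0 V reference.
Source V1 fixes V_0 = 10 V.
KCL at each unknown node (sum of currents leaving = 0; resistances in Ω):
  Node 1: (V_1 - 10)/30 + (V_1 - 0)/20 = 0
Collecting terms: 0.08333 × V_1 = 0.3333  =>  V_1 = 4 V
I_R1 = (V_0 - V_1)/R1 = (10 - 4)/30 = 0.2 A
|I_R1| = 0.2 A

Final answer: |I_R1| = 0.2 A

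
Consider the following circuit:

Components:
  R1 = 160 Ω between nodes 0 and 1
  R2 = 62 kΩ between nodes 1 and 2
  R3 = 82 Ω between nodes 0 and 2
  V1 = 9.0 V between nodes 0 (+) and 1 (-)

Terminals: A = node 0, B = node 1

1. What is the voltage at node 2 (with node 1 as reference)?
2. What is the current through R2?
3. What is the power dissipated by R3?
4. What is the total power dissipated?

Nodal analysis, taking node 1 as the 0 V reference.
Source V1 fixes V_0 = 9 V.
KCL at each unknown node (sum of currents leaving = 0; resistances in Ω):
  Node 2: (V_2 - 0)/62000 + (V_2 - 9)/82 = 0
Collecting terms: 0.01221 × V_2 = 0.1098  =>  V_2 = 8.988 V
Part 1:
  Read off the nodal solution: V_2 = 8.988 V
Part 2:
  I_R2 = (V_1 - V_2)/R2 = (0 - 8.988)/62000 = -0.000145 A
  Magnitude: I_R2 = 0.000145 A
Part 3:
  I_R3 = (V_0 - V_2)/R3 = (9 - 8.988)/82 = 0.000145 A
  P_R3 = I_R3² × R3 = (0.000145)² × 82 = 0.000001723 W
Part 4:
  Power in each resistor, P = (ΔV)²/R:
    P_R1 = (9 - 0)²/160 = 0.5062 W
    P_R2 = (0 - 8.988)²/62000 = 0.001303 W
    P_R3 = (9 - 8.988)²/82 = 0.000001723 W
  P_total = P_R1 + P_R2 + P_R3 = 0.5076 W

Final answers:
1. V_2 = 8.988 V
2. I_R2 = 0.000145 A
3. P_R3 = 1.723e-06 W
4. P_total = 0.5076 W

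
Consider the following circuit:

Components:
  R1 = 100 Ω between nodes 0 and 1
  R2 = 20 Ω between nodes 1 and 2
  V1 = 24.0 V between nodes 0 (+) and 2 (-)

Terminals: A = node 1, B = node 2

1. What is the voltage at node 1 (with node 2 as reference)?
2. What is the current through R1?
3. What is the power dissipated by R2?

Nodal analysis, taking node 2 as the 0 V reference.
Source V1 fixes V_0 = 24 V.
KCL at each unknown node (sum of currents leaving = 0; resistances in Ω):
  Node 1: (V_1 - 24)/100 + (V_1 - 0)/20 = 0
Collecting terms: 0.06 × V_1 = 0.24  =>  V_1 = 4 V
Part 1:
  Read off the nodal solution: V_1 = 4 V
Part 2:
  I_R1 = (V_0 - V_1)/R1 = (24 - 4)/100 = 0.2 A
  Magnitude: I_R1 = 0.2 A
Part 3:
  I_R2 = (V_1 - V_2)/R2 = (4 - 0)/20 = 0.2 A
  P_R2 = I_R2² × R2 = (0.2)² × 20 = 0.8 W

Final answers:
1. V_1 = 4 V
2. I_R1 = 0.2 A
3. P_R2 = 0.8 W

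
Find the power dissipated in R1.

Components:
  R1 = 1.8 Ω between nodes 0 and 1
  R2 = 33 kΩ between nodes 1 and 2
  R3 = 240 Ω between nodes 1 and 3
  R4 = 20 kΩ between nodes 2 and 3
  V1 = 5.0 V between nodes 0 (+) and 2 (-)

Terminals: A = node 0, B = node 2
Nodal analysis, taking node 2 as the 0 V reference.
Source V1 fixes V_0 = 5 V.
KCL at each unknown node (sum of currents leaving = 0; resistances in Ω):
  Node 1: (V_1 - 5)/1.8 + (V_1 - 0)/33000 + (V_1 - V_3)/240 = 0
  Node 3: (V_3 - V_1)/240 + (V_3 - 0)/20000 = 0
Collecting terms (coefficients in siemens):
  0.5598·V_1 - 0.004167·V_3 = 2.778
  0.004217·V_3 - 0.004167·V_1 = 0
Determinant D = (0.5598)(0.004217) - (-0.004167)(-0.004167) = 0.002343
V_1 = [(2.778)(0.004217) - (-0.004167)(0)]/D = 4.999 V
V_3 = [(0.5598)(0) - (2.778)(-0.004167)]/D = 4.94 V
I_R1 = (V_0 - V_1)/R1 = (5 - 4.999)/1.8 = 0.0003985 A
P_R1 = I_R1² × R1 = (0.0003985)² × 1.8 = 0.0000002858 W

Final answer: 2.858e-07 W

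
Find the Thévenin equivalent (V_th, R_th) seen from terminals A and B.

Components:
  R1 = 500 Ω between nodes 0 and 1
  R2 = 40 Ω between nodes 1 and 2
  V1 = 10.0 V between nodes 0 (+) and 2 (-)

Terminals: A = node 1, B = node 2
Step 1 — V_th is the open-circuit voltage V_A - V_B (nothing connected across the terminals).
Nodal analysis, taking node 2 as the 0 V reference.
Source V1 fixes V_0 = 10 V.
KCL at each unknown node (sum of currents leaving = 0; resistances in Ω):
  Node 1: (V_1 - 10)/500 + (V_1 - 0)/40 = 0
Collecting terms: 0.027 × V_1 = 0.02  =>  V_1 = 0.7407 V
V_th = V_1 - V_2 = 0.7407 - 0 = 0.7407 V
Step 2 — R_th: zero the source — replace V1 by a short circuit (node 2 merges into node 0) — and find the resistance seen between A (node 1) and B (node 0).
Reduce the network between node 1 (A) and node 0 (B) by series/parallel combination:
  Rp1 = R1 ‖ R2 (parallel, both between nodes 0 and 1) = 1/(1/500 + 1/40) = 37.04 Ω
R_th = 37.04 Ω

Final answer: V_th = 0.7407 V, R_th = 37.04 Ω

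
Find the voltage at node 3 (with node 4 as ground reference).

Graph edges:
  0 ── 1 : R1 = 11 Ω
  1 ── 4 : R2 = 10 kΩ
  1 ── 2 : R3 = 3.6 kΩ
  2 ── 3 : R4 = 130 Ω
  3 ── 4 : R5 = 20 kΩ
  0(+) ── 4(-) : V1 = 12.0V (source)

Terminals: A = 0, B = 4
Nodal analysis, taking node 4 as the 0 V reference.
Source V1 fixes V_0 = 12 V.
KCL at each unknown node (sum of currents leaving = 0; resistances in Ω):
  Node 1: (V_1 - 12)/11 + (V_1 - 0)/10000 + (V_1 - V_2)/3600 = 0
  Node 2: (V_2 - V_1)/3600 + (V_2 - V_3)/130 = 0
  Node 3: (V_3 - V_2)/130 + (V_3 - 0)/20000 = 0
Collecting terms (coefficients in siemens):
  0.09129·V_1 - 0.0002778·V_2 = 1.091
  0.00797·V_2 - 0.0002778·V_1 - 0.007692·V_3 = 0
  0.007742·V_3 - 0.007692·V_2 = 0
Solving these 3 simultaneous equations (Gaussian elimination) gives:
  V_1 = 11.98 V, V_2 = 10.16 V, V_3 = 10.1 V
The requested potential is V_3 = 10.1 V.

Final answer: V_3 = 10.1 V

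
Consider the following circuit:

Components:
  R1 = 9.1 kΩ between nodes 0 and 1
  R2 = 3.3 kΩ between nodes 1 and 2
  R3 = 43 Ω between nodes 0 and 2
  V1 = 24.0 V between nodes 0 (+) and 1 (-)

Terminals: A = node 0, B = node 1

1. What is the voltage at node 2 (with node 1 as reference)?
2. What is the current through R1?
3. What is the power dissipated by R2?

Nodal analysis, taking node 1 as the 0 V reference.
Source V1 fixes V_0 = 24 V.
KCL at each unknown node (sum of currents leaving = 0; resistances in Ω):
  Node 2: (V_2 - 0)/3300 + (V_2 - 24)/43 = 0
Collecting terms: 0.02356 × V_2 = 0.5581  =>  V_2 = 23.69 V
Part 1:
  Read off the nodal solution: V_2 = 23.69 V
Part 2:
  I_R1 = (V_0 - V_1)/R1 = (24 - 0)/9100 = 0.002637 A
  Magnitude: I_R1 = 0.002637 A
Part 3:
  I_R2 = (V_1 - V_2)/R2 = (0 - 23.69)/3300 = -0.007179 A
  P_R2 = I_R2² × R2 = (-0.007179)² × 3300 = 0.1701 W

Final answers:
1. V_2 = 23.69 V
2. I_R1 = 0.002637 A
3. P_R2 = 0.1701 W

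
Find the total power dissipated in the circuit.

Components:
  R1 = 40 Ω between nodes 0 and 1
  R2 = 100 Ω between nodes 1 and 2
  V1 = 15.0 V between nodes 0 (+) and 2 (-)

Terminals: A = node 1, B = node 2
Nodal analysis, taking node 2 as the 0 V reference.
Source V1 fixes V_0 = 15 V.
KCL at each unknown node (sum of currents leaving = 0; resistances in Ω):
  Node 1: (V_1 - 15)/40 + (V_1 - 0)/100 = 0
Collecting terms: 0.035 × V_1 = 0.375  =>  V_1 = 10.71 V
Power in each resistor, P = (ΔV)²/R:
  P_R1 = (15 - 10.71)²/40 = 0.4592 W
  P_R2 = (10.71 - 0)²/100 = 1.148 W
P_total = P_R1 + P_R2 = 1.607 W

Final answer: 1.607 W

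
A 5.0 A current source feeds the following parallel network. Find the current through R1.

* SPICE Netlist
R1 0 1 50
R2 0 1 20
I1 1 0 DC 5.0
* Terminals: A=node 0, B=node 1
All resistors sit directly between nodes 0 and 1, so they are in parallel and share one voltage V; the full source current 5 A splits among them.
1/R_par = 1/50 + 1/20 = 0.07 S  =>  R_par = 14.29 Ω
V = I × R_par = 5 × 14.29 = 71.43 V
I_R1 = V/R1 = 71.43/50 = 1.429 A

Final answer: 1.429 A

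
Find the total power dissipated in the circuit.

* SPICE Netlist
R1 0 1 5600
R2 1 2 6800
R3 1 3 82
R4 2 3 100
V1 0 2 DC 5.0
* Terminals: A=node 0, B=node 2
Nodal analysis, taking node 2 as the 0 V reference.
Source V1 fixes V_0 = 5 V.
KCL at each unknown node (sum of currents leaving = 0; resistances in Ω):
  Node 1: (V_1 - 5)/5600 + (V_1 - 0)/6800 + (V_1 - V_3)/82 = 0
  Node 3: (V_3 - V_1)/82 + (V_3 - 0)/100 = 0
Collecting terms (coefficients in siemens):
  0.01252·V_1 - 0.0122·V_3 = 0.0008929
  0.0222·V_3 - 0.0122·V_1 = 0
Determinant D = (0.01252)(0.0222) - (-0.0122)(-0.0122) = 0.0001292
V_1 = [(0.0008929)(0.0222) - (-0.0122)(0)]/D = 0.1534 V
V_3 = [(0.01252)(0) - (0.0008929)(-0.0122)]/D = 0.08429 V
Power in each resistor, P = (ΔV)²/R:
  P_R1 = (5 - 0.1534)²/5600 = 0.004195 W
  P_R2 = (0.1534 - 0)²/6800 = 0.000003461 W
  P_R3 = (0.1534 - 0.08429)²/82 = 0.00005826 W
  P_R4 = (0 - 0.08429)²/100 = 0.00007105 W
P_total = P_R1 + P_R2 + P_R3 + P_R4 = 0.004327 W

Final answer: 0.004327 W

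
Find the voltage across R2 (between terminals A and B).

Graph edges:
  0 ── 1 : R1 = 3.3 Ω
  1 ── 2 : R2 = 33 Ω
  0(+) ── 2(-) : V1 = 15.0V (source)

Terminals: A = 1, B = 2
R1 and R2 are in series across V1 (node 0 → node 1 → node 2), and the output A–B is taken across R2, so this is a voltage divider.
Series current: I = V1/(R1 + R2) = 15/(3.3 + 33) = 15/36.3 = 0.4132 A
V_R2 = I × R2 = V1 × R2/(R1 + R2) = 15 × 33/36.3 = 13.64 V

Final answer: 13.64 V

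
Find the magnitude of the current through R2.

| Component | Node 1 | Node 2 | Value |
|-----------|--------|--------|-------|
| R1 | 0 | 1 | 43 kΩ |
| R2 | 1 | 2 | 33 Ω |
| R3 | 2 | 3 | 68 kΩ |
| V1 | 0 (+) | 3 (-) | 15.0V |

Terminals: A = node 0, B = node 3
Nodal analysis, taking node 3 as the 0 V reference.
Source V1 fixes V_0 = 15 V.
KCL at each unknown node (sum of currents leaving = 0; resistances in Ω):
  Node 1: (V_1 - 15)/43000 + (V_1 - V_2)/33 = 0
  Node 2: (V_2 - V_1)/33 + (V_2 - 0)/68000 = 0
Collecting terms (coefficients in siemens):
  0.03033·V_1 - 0.0303·V_2 = 0.0003488
  0.03032·V_2 - 0.0303·V_1 = 0
Determinant D = (0.03033)(0.03032) - (-0.0303)(-0.0303) = 0.000001151
V_1 = [(0.0003488)(0.03032) - (-0.0303)(0)]/D = 9.191 V
V_2 = [(0.03033)(0) - (0.0003488)(-0.0303)]/D = 9.186 V
I_R2 = (V_1 - V_2)/R2 = (9.191 - 9.186)/33 = 0.0001351 A
|I_R2| = 0.0001351 A

Final answer: |I_R2| = 0.0001351 A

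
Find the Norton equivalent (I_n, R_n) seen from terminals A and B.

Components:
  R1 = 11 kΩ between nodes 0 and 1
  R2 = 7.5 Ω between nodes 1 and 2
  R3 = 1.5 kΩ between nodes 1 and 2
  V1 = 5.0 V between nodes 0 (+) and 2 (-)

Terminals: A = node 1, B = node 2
Find the Thévenin equivalent first; then I_n = V_th/R_th and R_n = R_th.
Step 1 — V_th is the open-circuit voltage V_A - V_B (nothing connected across the terminals).
Nodal analysis, taking node 2 as the 0 V reference.
Source V1 fixes V_0 = 5 V.
KCL at each unknown node (sum of currents leaving = 0; resistances in Ω):
  Node 1: (V_1 - 5)/11000 + (V_1 - 0)/7.5 + (V_1 - 0)/1500 = 0
Collecting terms: 0.1341 × V_1 = 0.0004545  =>  V_1 = 0.00339 V
V_th = V_1 - V_2 = 0.00339 - 0 = 0.00339 V
Step 2 — R_th: zero the source — replace V1 by a short circuit (node 2 merges into node 0) — and find the resistance seen between A (node 1) and B (node 0).
Reduce the network between node 1 (A) and node 0 (B) by series/parallel combination:
  Rp1 = R1 ‖ R2 ‖ R3 (parallel, all between nodes 0 and 1) = 1/(1/11000 + 1/7.5 + 1/1500) = 7.458 Ω
R_th = 7.458 Ω
I_n = V_th/R_th = 0.00339/7.458 = 0.0004545 A, and R_n = R_th = 7.458 Ω

Final answer: I_n = 0.0004545 A, R_n = 7.458 Ω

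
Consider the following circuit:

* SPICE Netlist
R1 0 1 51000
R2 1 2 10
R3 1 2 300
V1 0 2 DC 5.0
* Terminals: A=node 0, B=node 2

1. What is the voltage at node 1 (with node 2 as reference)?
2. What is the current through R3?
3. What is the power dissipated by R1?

Nodal analysis, taking node 2 as the 0 V reference.
Source V1 fixes V_0 = 5 V.
KCL at each unknown node (sum of currents leaving = 0; resistances in Ω):
  Node 1: (V_1 - 5)/51000 + (V_1 - 0)/10 + (V_1 - 0)/300 = 0
Collecting terms: 0.1034 × V_1 = 0.00009804  =>  V_1 = 0.0009486 V
Part 1:
  Read off the nodal solution: V_1 = 0.0009486 V
Part 2:
  I_R3 = (V_1 - V_2)/R3 = (0.0009486 - 0)/300 = 0.000003162 A
  Magnitude: I_R3 = 0.000003162 A
Part 3:
  I_R1 = (V_0 - V_1)/R1 = (5 - 0.0009486)/51000 = 0.00009802 A
  P_R1 = I_R1² × R1 = (0.00009802)² × 51000 = 0.00049 W

Final answers:
1. V_1 = 0.0009486 V
2. I_R3 = 3.162e-06 A
3. P_R1 = 0.00049 W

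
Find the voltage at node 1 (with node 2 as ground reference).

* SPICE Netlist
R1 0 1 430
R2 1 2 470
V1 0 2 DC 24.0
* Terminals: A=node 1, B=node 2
Nodal analysis, taking node 2 as the 0 V reference.
Source V1 fixes V_0 = 24 V.
KCL at each unknown node (sum of currents leaving = 0; resistances in Ω):
  Node 1: (V_1 - 24)/430 + (V_1 - 0)/470 = 0
Collecting terms: 0.004453 × V_1 = 0.05581  =>  V_1 = 12.53 V
The requested potential is V_1 = 12.53 V.

Final answer: V_1 = 12.53 V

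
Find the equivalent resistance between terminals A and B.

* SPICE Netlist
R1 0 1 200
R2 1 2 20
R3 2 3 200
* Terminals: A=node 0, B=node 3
Reduce the network between node 0 (A) and node 3 (B) by series/parallel combination:
  Rs1 = R1 + R2 (series, joined only at node 1) = 200 + 20 = 220 Ω
  Rs2 = R3 + Rs1 (series, joined only at node 2) = 200 + 220 = 420 Ω
R_eq = 420 Ω

Final answer: 420 Ω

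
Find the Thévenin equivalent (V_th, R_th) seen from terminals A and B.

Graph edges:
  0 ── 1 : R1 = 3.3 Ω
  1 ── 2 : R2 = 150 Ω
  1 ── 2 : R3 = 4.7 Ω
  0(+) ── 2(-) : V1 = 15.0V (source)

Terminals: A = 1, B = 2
Step 1 — V_th is the open-circuit voltage V_A - V_B (nothing connected across the terminals).
Nodal analysis, taking node 2 as the 0 V reference.
Source V1 fixes V_0 = 15 V.
KCL at each unknown node (sum of currents leaving = 0; resistances in Ω):
  Node 1: (V_1 - 15)/3.3 + (V_1 - 0)/150 + (V_1 - 0)/4.7 = 0
Collecting terms: 0.5225 × V_1 = 4.545  =>  V_1 = 8.7 V
V_th = V_1 - V_2 = 8.7 - 0 = 8.7 V
Step 2 — R_th: zero the source — replace V1 by a short circuit (node 2 merges into node 0) — and find the resistance seen between A (node 1) and B (node 0).
Reduce the network between node 1 (A) and node 0 (B) by series/parallel combination:
  Rp1 = R1 ‖ R2 ‖ R3 (parallel, all between nodes 0 and 1) = 1/(1/3.3 + 1/150 + 1/4.7) = 1.914 Ω
R_th = 1.914 Ω

Final answer: V_th = 8.7 V, R_th = 1.914 Ω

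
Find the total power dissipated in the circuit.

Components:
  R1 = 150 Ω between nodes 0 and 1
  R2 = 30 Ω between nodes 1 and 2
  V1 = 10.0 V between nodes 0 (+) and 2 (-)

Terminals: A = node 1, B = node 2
Nodal analysis, taking node 2 as the 0 V reference.
Source V1 fixes V_0 = 10 V.
KCL at each unknown node (sum of currents leaving = 0; resistances in Ω):
  Node 1: (V_1 - 10)/150 + (V_1 - 0)/30 = 0
Collecting terms: 0.04 × V_1 = 0.06667  =>  V_1 = 1.667 V
Power in each resistor, P = (ΔV)²/R:
  P_R1 = (10 - 1.667)²/150 = 0.463 W
  P_R2 = (1.667 - 0)²/30 = 0.09259 W
P_total = P_R1 + P_R2 = 0.5556 W

Final answer: 0.5556 W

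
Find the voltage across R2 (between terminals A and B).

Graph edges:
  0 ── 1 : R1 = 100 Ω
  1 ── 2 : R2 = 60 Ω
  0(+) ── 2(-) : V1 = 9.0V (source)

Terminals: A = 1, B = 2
R1 and R2 are in series across V1 (node 0 → node 1 → node 2), and the output A–B is taken across R2, so this is a voltage divider.
Series current: I = V1/(R1 + R2) = 9/(100 + 60) = 9/160 = 0.05625 A
V_R2 = I × R2 = V1 × R2/(R1 + R2) = 9 × 60/160 = 3.375 V

Final answer: 3.375 V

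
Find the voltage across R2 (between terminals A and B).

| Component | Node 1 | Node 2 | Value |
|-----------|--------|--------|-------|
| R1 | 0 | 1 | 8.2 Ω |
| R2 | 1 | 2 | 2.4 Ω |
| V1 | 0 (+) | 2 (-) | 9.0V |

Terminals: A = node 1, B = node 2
R1 and R2 are in series across V1 (node 0 → node 1 → node 2), and the output A–B is taken across R2, so this is a voltage divider.
Series current: I = V1/(R1 + R2) = 9/(8.2 + 2.4) = 9/10.6 = 0.8491 A
V_R2 = I × R2 = V1 × R2/(R1 + R2) = 9 × 2.4/10.6 = 2.038 V

Final answer: 2.038 V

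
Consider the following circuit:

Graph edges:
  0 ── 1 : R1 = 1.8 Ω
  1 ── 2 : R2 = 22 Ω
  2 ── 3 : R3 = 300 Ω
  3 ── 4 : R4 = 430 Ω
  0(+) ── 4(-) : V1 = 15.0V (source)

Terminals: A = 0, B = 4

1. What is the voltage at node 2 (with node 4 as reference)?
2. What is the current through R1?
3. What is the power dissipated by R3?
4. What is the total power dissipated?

Nodal analysis, taking node 4 as the 0 V reference.
Source V1 fixes V_0 = 15 V.
KCL at each unknown node (sum of currents leaving = 0; resistances in Ω):
  Node 1: (V_1 - 15)/1.8 + (V_1 - V_2)/22 = 0
  Node 2: (V_2 - V_1)/22 + (V_2 - V_3)/300 = 0
  Node 3: (V_3 - V_2)/300 + (V_3 - 0)/430 = 0
Collecting terms (coefficients in siemens):
  0.601·V_1 - 0.04545·V_2 = 8.333
  0.04879·V_2 - 0.04545·V_1 - 0.003333·V_3 = 0
  0.005659·V_3 - 0.003333·V_2 = 0
Solving these 3 simultaneous equations (Gaussian elimination) gives:
  V_1 = 14.96 V, V_2 = 14.53 V, V_3 = 8.557 V
Part 1:
  Read off the nodal solution: V_2 = 14.53 V
Part 2:
  I_R1 = (V_0 - V_1)/R1 = (15 - 14.96)/1.8 = 0.0199 A
  Magnitude: I_R1 = 0.0199 A
Part 3:
  I_R3 = (V_2 - V_3)/R3 = (14.53 - 8.557)/300 = 0.0199 A
  P_R3 = I_R3² × R3 = (0.0199)² × 300 = 0.1188 W
Part 4:
  Power in each resistor, P = (ΔV)²/R:
    P_R1 = (15 - 14.96)²/1.8 = 0.0007128 W
    P_R2 = (14.96 - 14.53)²/22 = 0.008711 W
    P_R3 = (14.53 - 8.557)²/300 = 0.1188 W
    P_R4 = (8.557 - 0)²/430 = 0.1703 W
  P_total = P_R1 + P_R2 + P_R3 + P_R4 = 0.2985 W

Final answers:
1. V_2 = 14.53 V
2. I_R1 = 0.0199 A
3. P_R3 = 0.1188 W
4. P_total = 0.2985 W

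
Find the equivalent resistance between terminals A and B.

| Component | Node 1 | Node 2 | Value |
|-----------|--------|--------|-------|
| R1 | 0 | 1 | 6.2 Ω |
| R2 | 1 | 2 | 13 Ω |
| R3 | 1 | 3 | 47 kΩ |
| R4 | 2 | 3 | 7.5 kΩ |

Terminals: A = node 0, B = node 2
Reduce the network between node 0 (A) and node 2 (B) by series/parallel combination:
  Rs1 = R3 + R4 (series, joined only at node 3) = 47000 + 7500 = 54500 Ω
  Rp1 = R2 ‖ Rs1 (parallel, both between nodes 1 and 2) = 1/(1/13 + 1/54500) = 13 Ω
  Rs2 = R1 + Rp1 (series, joined only at node 1) = 6.2 + 13 = 19.2 Ω
R_eq = 19.2 Ω

Final answer: 19.2 Ω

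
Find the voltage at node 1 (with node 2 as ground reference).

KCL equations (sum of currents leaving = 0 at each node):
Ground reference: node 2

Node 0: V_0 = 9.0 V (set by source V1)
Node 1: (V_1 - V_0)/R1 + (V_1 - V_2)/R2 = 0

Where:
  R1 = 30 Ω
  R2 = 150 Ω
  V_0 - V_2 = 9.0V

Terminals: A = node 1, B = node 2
Nodal analysis, taking node 2 as the 0 V reference.
Source V1 fixes V_0 = 9 V.
KCL at each unknown node (sum of currents leaving = 0; resistances in Ω):
  Node 1: (V_1 - 9)/30 + (V_1 - 0)/150 = 0
Collecting terms: 0.04 × V_1 = 0.3  =>  V_1 = 7.5 V
The requested potential is V_1 = 7.5 V.

Final answer: V_1 = 7.5 V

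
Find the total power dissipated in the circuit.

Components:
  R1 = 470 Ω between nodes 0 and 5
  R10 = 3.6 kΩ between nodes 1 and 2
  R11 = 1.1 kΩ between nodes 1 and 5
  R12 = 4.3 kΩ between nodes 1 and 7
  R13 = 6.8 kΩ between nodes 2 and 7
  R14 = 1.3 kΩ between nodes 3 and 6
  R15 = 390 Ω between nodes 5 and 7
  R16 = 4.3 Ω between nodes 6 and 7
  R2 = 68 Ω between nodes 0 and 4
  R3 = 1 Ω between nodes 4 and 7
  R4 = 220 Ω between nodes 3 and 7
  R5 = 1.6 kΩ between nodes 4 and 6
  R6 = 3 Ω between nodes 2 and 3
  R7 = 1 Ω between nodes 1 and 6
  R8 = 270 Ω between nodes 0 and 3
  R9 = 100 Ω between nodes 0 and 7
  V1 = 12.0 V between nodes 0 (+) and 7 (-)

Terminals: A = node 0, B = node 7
Nodal analysis, taking node 7 as the 0 V reference.
Source V1 fixes V_0 = 12 V.
KCL at each unknown node (sum of currents leaving = 0; resistances in Ω):
  Node 1: (V_1 - V_6)/1 + (V_1 - V_2)/3600 + (V_1 - V_5)/1100 + (V_1 - 0)/4300 = 0
  Node 2: (V_2 - V_3)/3 + (V_2 - V_1)/3600 + (V_2 - 0)/6800 = 0
  Node 3: (V_3 - 0)/220 + (V_3 - V_2)/3 + (V_3 - 12)/270 + (V_3 - V_6)/1300 = 0
  Node 4: (V_4 - 12)/68 + (V_4 - 0)/1 + (V_4 - V_6)/1600 = 0
  Node 5: (V_5 - 12)/470 + (V_5 - V_1)/1100 + (V_5 - 0)/390 = 0
  Node 6: (V_6 - V_4)/1600 + (V_6 - V_1)/1 + (V_6 - V_3)/1300 + (V_6 - 0)/4.3 = 0
Collecting terms (coefficients in siemens):
  1.001·V_1 - 0.0002778·V_2 - 0.0009091·V_5 - 1·V_6 = 0
  0.3338·V_2 - 0.0002778·V_1 - 0.3333·V_3 = 0
  0.3424·V_3 - 0.3333·V_2 - 0.0007692·V_6 = 0.04444
  1.015·V_4 - 0.000625·V_6 = 0.1765
  0.005601·V_5 - 0.0009091·V_1 = 0.02553
  1.234·V_6 - 1·V_1 - 0.0007692·V_3 - 0.000625·V_4 = 0
Solving these 6 simultaneous equations (Gaussian elimination) gives:
  V_1 = 0.04441 V, V_2 = 4.705 V, V_3 = 4.711 V, V_4 = 0.1738 V
  V_5 = 4.566 V, V_6 = 0.03901 V
Power in each resistor, P = (ΔV)²/R:
  P_R1 = (12 - 4.566)²/470 = 0.1176 W
  P_R2 = (12 - 0.1738)²/68 = 2.057 W
  P_R3 = (0.1738 - 0)²/1 = 0.03022 W
  P_R4 = (4.711 - 0)²/220 = 0.1009 W
  P_R5 = (0.1738 - 0.03901)²/1600 = 0.00001136 W
  P_R6 = (4.705 - 4.711)²/3 = 0.00001184 W
  P_R7 = (0.04441 - 0.03901)²/1 = 0.0000291 W
  P_R8 = (12 - 4.711)²/270 = 0.1968 W
  P_R9 = (12 - 0)²/100 = 1.44 W
  P_R10 = (0.04441 - 4.705)²/3600 = 0.006034 W
  P_R11 = (0.04441 - 4.566)²/1100 = 0.01858 W
  P_R12 = (0.04441 - 0)²/4300 = 0.0000004586 W
  P_R13 = (4.705 - 0)²/6800 = 0.003256 W
  P_R14 = (4.711 - 0.03901)²/1300 = 0.01679 W
  P_R15 = (4.566 - 0)²/390 = 0.05345 W
  P_R16 = (0.03901 - 0)²/4.3 = 0.000354 W
P_total = P_R1 + P_R2 + P_R3 + P_R4 + P_R5 + P_R6 + P_R7 + P_R8 + P_R9 + P_R10 + P_R11 + P_R12 + P_R13 + P_R14 + P_R15 + P_R16 = 4.041 W

Final answer: 4.041 W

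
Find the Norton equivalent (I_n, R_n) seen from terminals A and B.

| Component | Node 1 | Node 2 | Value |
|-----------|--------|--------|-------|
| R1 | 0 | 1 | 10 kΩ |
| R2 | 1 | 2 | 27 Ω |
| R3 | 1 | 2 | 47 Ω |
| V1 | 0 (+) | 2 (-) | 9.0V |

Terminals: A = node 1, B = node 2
Find the Thévenin equivalent first; then I_n = V_th/R_th and R_n = R_th.
Step 1 — V_th is the open-circuit voltage V_A - V_B (nothing connected across the terminals).
Nodal analysis, taking node 2 as the 0 V reference.
Source V1 fixes V_0 = 9 V.
KCL at each unknown node (sum of currents leaving = 0; resistances in Ω):
  Node 1: (V_1 - 9)/10000 + (V_1 - 0)/27 + (V_1 - 0)/47 = 0
Collecting terms: 0.05841 × V_1 = 0.0009  =>  V_1 = 0.01541 V
V_th = V_1 - V_2 = 0.01541 - 0 = 0.01541 V
Step 2 — R_th: zero the source — replace V1 by a short circuit (node 2 merges into node 0) — and find the resistance seen between A (node 1) and B (node 0).
Reduce the network between node 1 (A) and node 0 (B) by series/parallel combination:
  Rp1 = R1 ‖ R2 ‖ R3 (parallel, all between nodes 0 and 1) = 1/(1/10000 + 1/27 + 1/47) = 17.12 Ω
R_th = 17.12 Ω
I_n = V_th/R_th = 0.01541/17.12 = 0.0009 A, and R_n = R_th = 17.12 Ω

Final answer: I_n = 0.0009 A, R_n = 17.12 Ω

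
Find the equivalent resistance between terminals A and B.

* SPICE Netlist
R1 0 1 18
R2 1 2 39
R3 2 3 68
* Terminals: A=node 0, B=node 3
Reduce the network between node 0 (A) and node 3 (B) by series/parallel combination:
  Rs1 = R1 + R2 (series, joined only at node 1) = 18 + 39 = 57 Ω
  Rs2 = R3 + Rs1 (series, joined only at node 2) = 68 + 57 = 125 Ω
R_eq = 125 Ω

Final answer: 125 Ω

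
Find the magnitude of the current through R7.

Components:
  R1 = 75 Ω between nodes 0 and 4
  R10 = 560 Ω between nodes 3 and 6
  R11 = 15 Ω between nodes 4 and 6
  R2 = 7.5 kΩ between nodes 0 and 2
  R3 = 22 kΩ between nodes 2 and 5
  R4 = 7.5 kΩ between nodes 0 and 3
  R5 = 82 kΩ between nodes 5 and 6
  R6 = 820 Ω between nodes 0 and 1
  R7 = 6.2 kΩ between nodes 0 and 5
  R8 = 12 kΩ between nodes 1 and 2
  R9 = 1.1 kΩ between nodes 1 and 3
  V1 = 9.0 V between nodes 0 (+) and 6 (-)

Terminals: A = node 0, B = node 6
Nodal analysis, taking node 6 as the 0 V reference.
Source V1 fixes V_0 = 9 V.
KCL at each unknown node (sum of currents leaving = 0; resistances in Ω):
  Node 1: (V_1 - 9)/820 + (V_1 - V_2)/12000 + (V_1 - V_3)/1100 = 0
  Node 2: (V_2 - 9)/7500 + (V_2 - V_5)/22000 + (V_2 - V_1)/12000 = 0
  Node 3: (V_3 - 9)/7500 + (V_3 - V_1)/1100 + (V_3 - 0)/560 = 0
  Node 4: (V_4 - 9)/75 + (V_4 - 0)/15 = 0
  Node 5: (V_5 - V_2)/22000 + (V_5 - 0)/82000 + (V_5 - 9)/6200 = 0
Collecting terms (coefficients in siemens):
  0.002212·V_1 - 0.00008333·V_2 - 0.0009091·V_3 = 0.01098
  0.0002621·V_2 - 0.00008333·V_1 - 0.00004545·V_5 = 0.0012
  0.002828·V_3 - 0.0009091·V_1 = 0.0012
  0.08·V_4 = 0.12
  0.0002189·V_5 - 0.00004545·V_2 = 0.001452
Solving these 5 simultaneous equations (Gaussian elimination) gives:
  V_1 = 6.266 V, V_2 = 8.008 V, V_3 = 2.438 V, V_4 = 1.5 V
  V_5 = 8.293 V
I_R7 = (V_0 - V_5)/R7 = (9 - 8.293)/6200 = 0.0001141 A
|I_R7| = 0.0001141 A

Final answer: |I_R7| = 0.0001141 A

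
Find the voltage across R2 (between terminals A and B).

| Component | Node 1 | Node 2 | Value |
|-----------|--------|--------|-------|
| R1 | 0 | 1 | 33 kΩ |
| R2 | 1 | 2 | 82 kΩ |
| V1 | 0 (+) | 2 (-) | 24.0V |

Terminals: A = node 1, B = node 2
R1 and R2 are in series across V1 (node 0 → node 1 → node 2), and the output A–B is taken across R2, so this is a voltage divider.
Series current: I = V1/(R1 + R2) = 24/(33000 + 82000) = 24/115000 = 0.0002087 A
V_R2 = I × R2 = V1 × R2/(R1 + R2) = 24 × 82000/115000 = 17.11 V

Final answer: 17.11 V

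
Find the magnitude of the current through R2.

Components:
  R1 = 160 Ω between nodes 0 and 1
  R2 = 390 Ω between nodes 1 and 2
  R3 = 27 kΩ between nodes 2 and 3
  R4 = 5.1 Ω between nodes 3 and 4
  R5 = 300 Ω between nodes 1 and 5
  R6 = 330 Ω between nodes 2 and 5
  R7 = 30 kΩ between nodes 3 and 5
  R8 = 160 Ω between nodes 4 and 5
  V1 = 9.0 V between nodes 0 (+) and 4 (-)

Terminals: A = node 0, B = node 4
Nodal analysis, taking node 4 as the 0 V reference.
Source V1 fixes V_0 = 9 V.
KCL at each unknown node (sum of currents leaving = 0; resistances in Ω):
  Node 1: (V_1 - 9)/160 + (V_1 - V_2)/390 + (V_1 - V_5)/300 = 0
  Node 2: (V_2 - V_1)/390 + (V_2 - V_3)/27000 + (V_2 - V_5)/330 = 0
  Node 3: (V_3 - V_2)/27000 + (V_3 - 0)/5.1 + (V_3 - V_5)/30000 = 0
  Node 5: (V_5 - V_1)/300 + (V_5 - V_2)/330 + (V_5 - V_3)/30000 + (V_5 - 0)/160 = 0
Collecting terms (coefficients in siemens):
  0.01215·V_1 - 0.002564·V_2 - 0.003333·V_5 = 0.05625
  0.005631·V_2 - 0.002564·V_1 - 0.00003704·V_3 - 0.00303·V_5 = 0
  0.1961·V_3 - 0.00003704·V_2 - 0.00003333·V_5 = 0
  0.01265·V_5 - 0.003333·V_1 - 0.00303·V_2 - 0.00003333·V_3 = 0
Solving these 4 simultaneous equations (Gaussian elimination) gives:
  V_1 = 6.275 V, V_2 = 4.302 V, V_3 = 0.001269 V, V_5 = 2.685 V
I_R2 = (V_1 - V_2)/R2 = (6.275 - 4.302)/390 = 0.00506 A
|I_R2| = 0.00506 A

Final answer: |I_R2| = 0.00506 A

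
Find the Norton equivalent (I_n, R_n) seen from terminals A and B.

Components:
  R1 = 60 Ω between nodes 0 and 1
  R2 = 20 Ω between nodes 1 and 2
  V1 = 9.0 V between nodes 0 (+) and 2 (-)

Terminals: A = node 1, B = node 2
Find the Thévenin equivalent first; then I_n = V_th/R_th and R_n = R_th.
Step 1 — V_th is the open-circuit voltage V_A - V_B (nothing connected across the terminals).
Nodal analysis, taking node 2 as the 0 V reference.
Source V1 fixes V_0 = 9 V.
KCL at each unknown node (sum of currents leaving = 0; resistances in Ω):
  Node 1: (V_1 - 9)/60 + (V_1 - 0)/20 = 0
Collecting terms: 0.06667 × V_1 = 0.15  =>  V_1 = 2.25 V
V_th = V_1 - V_2 = 2.25 - 0 = 2.25 V
Step 2 — R_th: zero the source — replace V1 by a short circuit (node 2 merges into node 0) — and find the resistance seen between A (node 1) and B (node 0).
Reduce the network between node 1 (A) and node 0 (B) by series/parallel combination:
  Rp1 = R1 ‖ R2 (parallel, both between nodes 0 and 1) = 1/(1/60 + 1/20) = 15 Ω
R_th = 15 Ω
I_n = V_th/R_th = 2.25/15 = 0.15 A, and R_n = R_th = 15 Ω

Final answer: I_n = 0.15 A, R_n = 15 Ω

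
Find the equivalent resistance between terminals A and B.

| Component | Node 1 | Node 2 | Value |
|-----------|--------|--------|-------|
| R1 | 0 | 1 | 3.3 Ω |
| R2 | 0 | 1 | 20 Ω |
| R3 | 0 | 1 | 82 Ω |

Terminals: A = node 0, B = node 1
Reduce the network between node 0 (A) and node 1 (B) by series/parallel combination:
  Rp1 = R1 ‖ R2 ‖ R3 (parallel, all between nodes 0 and 1) = 1/(1/3.3 + 1/20 + 1/82) = 2.738 Ω
R_eq = 2.738 Ω

Final answer: 2.738 Ω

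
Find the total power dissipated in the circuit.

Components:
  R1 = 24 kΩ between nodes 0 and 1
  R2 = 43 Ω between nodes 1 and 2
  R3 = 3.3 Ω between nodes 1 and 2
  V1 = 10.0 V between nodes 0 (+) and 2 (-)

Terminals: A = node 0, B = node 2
Nodal analysis, taking node 2 as the 0 V reference.
Source V1 fixes V_0 = 10 V.
KCL at each unknown node (sum of currents leaving = 0; resistances in Ω):
  Node 1: (V_1 - 10)/24000 + (V_1 - 0)/43 + (V_1 - 0)/3.3 = 0
Collecting terms: 0.3263 × V_1 = 0.0004167  =>  V_1 = 0.001277 V
Power in each resistor, P = (ΔV)²/R:
  P_R1 = (10 - 0.001277)²/24000 = 0.004166 W
  P_R2 = (0.001277 - 0)²/43 = 0.00000003791 W
  P_R3 = (0.001277 - 0)²/3.3 = 0.000000494 W
P_total = P_R1 + P_R2 + P_R3 = 0.004166 W

Final answer: 0.004166 W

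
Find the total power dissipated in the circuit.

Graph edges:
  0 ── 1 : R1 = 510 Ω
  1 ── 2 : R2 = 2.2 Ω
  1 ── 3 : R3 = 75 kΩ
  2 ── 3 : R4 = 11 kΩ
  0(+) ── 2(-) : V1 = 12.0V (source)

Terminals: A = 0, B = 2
Nodal analysis, taking node 2 as the 0 V reference.
Source V1 fixes V_0 = 12 V.
KCL at each unknown node (sum of currents leaving = 0; resistances in Ω):
  Node 1: (V_1 - 12)/510 + (V_1 - 0)/2.2 + (V_1 - V_3)/75000 = 0
  Node 3: (V_3 - V_1)/75000 + (V_3 - 0)/11000 = 0
Collecting terms (coefficients in siemens):
  0.4565·V_1 - 0.00001333·V_3 = 0.02353
  0.0001042·V_3 - 0.00001333·V_1 = 0
Determinant D = (0.4565)(0.0001042) - (-0.00001333)(-0.00001333) = 0.00004759
V_1 = [(0.02353)(0.0001042) - (-0.00001333)(0)]/D = 0.05154 V
V_3 = [(0.4565)(0) - (0.02353)(-0.00001333)]/D = 0.006592 V
Power in each resistor, P = (ΔV)²/R:
  P_R1 = (12 - 0.05154)²/510 = 0.2799 W
  P_R2 = (0.05154 - 0)²/2.2 = 0.001207 W
  P_R3 = (0.05154 - 0.006592)²/75000 = 0.00000002694 W
  P_R4 = (0 - 0.006592)²/11000 = 0.000000003951 W
P_total = P_R1 + P_R2 + P_R3 + P_R4 = 0.2811 W

Final answer: 0.2811 W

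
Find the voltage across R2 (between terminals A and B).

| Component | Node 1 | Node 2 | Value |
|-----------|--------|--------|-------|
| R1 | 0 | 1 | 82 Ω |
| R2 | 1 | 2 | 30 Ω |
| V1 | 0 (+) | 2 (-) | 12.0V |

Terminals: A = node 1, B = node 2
R1 and R2 are in series across V1 (node 0 → node 1 → node 2), and the output A–B is taken across R2, so this is a voltage divider.
Series current: I = V1/(R1 + R2) = 12/(82 + 30) = 12/112 = 0.1071 A
V_R2 = I × R2 = V1 × R2/(R1 + R2) = 12 × 30/112 = 3.214 V

Final answer: 3.214 V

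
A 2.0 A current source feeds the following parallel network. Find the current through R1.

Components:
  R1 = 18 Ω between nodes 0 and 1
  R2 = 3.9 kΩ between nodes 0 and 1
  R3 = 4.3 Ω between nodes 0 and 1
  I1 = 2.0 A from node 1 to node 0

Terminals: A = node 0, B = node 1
All resistors sit directly between nodes 0 and 1, so they are in parallel and share one voltage V; the full source current 2 A splits among them.
1/R_par = 1/18 + 1/3900 + 1/4.3 = 0.2884 S  =>  R_par = 3.468 Ω
V = I × R_par = 2 × 3.468 = 6.936 V
I_R1 = V/R1 = 6.936/18 = 0.3853 A

Final answer: 0.3853 A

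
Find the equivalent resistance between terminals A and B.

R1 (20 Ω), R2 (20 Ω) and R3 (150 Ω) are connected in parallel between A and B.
Reduce the network between node 0 (A) and node 1 (B) by series/parallel combination:
  Rp1 = R1 ‖ R2 ‖ R3 (parallel, all between nodes 0 and 1) = 1/(1/20 + 1/20 + 1/150) = 9.375 Ω
R_eq = 9.375 Ω

Final answer: 9.375 Ω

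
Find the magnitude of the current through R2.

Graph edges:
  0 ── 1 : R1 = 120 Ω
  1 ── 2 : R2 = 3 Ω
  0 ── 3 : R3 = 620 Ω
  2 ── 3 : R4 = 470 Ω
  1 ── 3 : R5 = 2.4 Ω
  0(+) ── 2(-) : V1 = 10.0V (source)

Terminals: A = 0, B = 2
Nodal analysis, taking node 2 as the 0 V reference.
Source V1 fixes V_0 = 10 V.
KCL at each unknown node (sum of currents leaving = 0; resistances in Ω):
  Node 1: (V_1 - 10)/120 + (V_1 - 0)/3 + (V_1 - V_3)/2.4 = 0
  Node 3: (V_3 - 10)/620 + (V_3 - 0)/470 + (V_3 - V_1)/2.4 = 0
Collecting terms (coefficients in siemens):
  0.7583·V_1 - 0.4167·V_3 = 0.08333
  0.4204·V_3 - 0.4167·V_1 = 0.01613
Determinant D = (0.7583)(0.4204) - (-0.4167)(-0.4167) = 0.1452
V_1 = [(0.08333)(0.4204) - (-0.4167)(0.01613)]/D = 0.2876 V
V_3 = [(0.7583)(0.01613) - (0.08333)(-0.4167)]/D = 0.3234 V
I_R2 = (V_1 - V_2)/R2 = (0.2876 - 0)/3 = 0.09586 A
|I_R2| = 0.09586 A

Final answer: |I_R2| = 0.09586 A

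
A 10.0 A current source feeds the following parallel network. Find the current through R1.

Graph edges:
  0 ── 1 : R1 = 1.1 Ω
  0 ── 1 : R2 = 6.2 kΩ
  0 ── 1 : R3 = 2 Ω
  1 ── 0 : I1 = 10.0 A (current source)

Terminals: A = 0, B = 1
All resistors sit directly between nodes 0 and 1, so they are in parallel and share one voltage V; the full source current 10 A splits among them.
1/R_par = 1/1.1 + 1/6200 + 1/2 = 1.409 S  =>  R_par = 0.7096 Ω
V = I × R_par = 10 × 0.7096 = 7.096 V
I_R1 = V/R1 = 7.096/1.1 = 6.451 A

Final answer: 6.451 A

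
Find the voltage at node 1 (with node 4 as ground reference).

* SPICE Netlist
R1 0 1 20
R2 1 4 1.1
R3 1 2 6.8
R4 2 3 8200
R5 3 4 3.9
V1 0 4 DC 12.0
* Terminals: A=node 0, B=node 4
Nodal analysis, taking node 4 as the 0 V reference.
Source V1 fixes V_0 = 12 V.
KCL at each unknown node (sum of currents leaving = 0; resistances in Ω):
  Node 1: (V_1 - 12)/20 + (V_1 - 0)/1.1 + (V_1 - V_2)/6.8 = 0
  Node 2: (V_2 - V_1)/6.8 + (V_2 - V_3)/8200 = 0
  Node 3: (V_3 - V_2)/8200 + (V_3 - 0)/3.9 = 0
Collecting terms (coefficients in siemens):
  1.106·V_1 - 0.1471·V_2 = 0.6
  0.1472·V_2 - 0.1471·V_1 - 0.000122·V_3 = 0
  0.2565·V_3 - 0.000122·V_2 = 0
Solving these 3 simultaneous equations (Gaussian elimination) gives:
  V_1 = 0.6255 V, V_2 = 0.625 V, V_3 = 0.0002971 V
The requested potential is V_1 = 0.6255 V.

Final answer: V_1 = 0.6255 V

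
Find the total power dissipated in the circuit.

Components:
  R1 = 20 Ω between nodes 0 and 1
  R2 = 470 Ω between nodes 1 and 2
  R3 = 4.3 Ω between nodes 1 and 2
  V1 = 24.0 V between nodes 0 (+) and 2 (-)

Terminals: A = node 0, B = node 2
Nodal analysis, taking node 2 as the 0 V reference.
Source V1 fixes V_0 = 24 V.
KCL at each unknown node (sum of currents leaving = 0; resistances in Ω):
  Node 1: (V_1 - 24)/20 + (V_1 - 0)/470 + (V_1 - 0)/4.3 = 0
Collecting terms: 0.2847 × V_1 = 1.2  =>  V_1 = 4.215 V
Power in each resistor, P = (ΔV)²/R:
  P_R1 = (24 - 4.215)²/20 = 19.57 W
  P_R2 = (4.215 - 0)²/470 = 0.0378 W
  P_R3 = (4.215 - 0)²/4.3 = 4.132 W
P_total = P_R1 + P_R2 + P_R3 = 23.74 W

Final answer: 23.74 W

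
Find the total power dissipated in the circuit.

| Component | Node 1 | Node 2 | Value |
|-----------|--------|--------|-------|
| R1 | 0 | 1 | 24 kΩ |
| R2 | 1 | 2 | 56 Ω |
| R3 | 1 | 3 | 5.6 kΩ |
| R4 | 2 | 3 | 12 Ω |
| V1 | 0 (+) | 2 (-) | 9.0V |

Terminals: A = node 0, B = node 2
Nodal analysis, taking node 2 as the 0 V reference.
Source V1 fixes V_0 = 9 V.
KCL at each unknown node (sum of currents leaving = 0; resistances in Ω):
  Node 1: (V_1 - 9)/24000 + (V_1 - 0)/56 + (V_1 - V_3)/5600 = 0
  Node 3: (V_3 - V_1)/5600 + (V_3 - 0)/12 = 0
Collecting terms (coefficients in siemens):
  0.01808·V_1 - 0.0001786·V_3 = 0.000375
  0.08351·V_3 - 0.0001786·V_1 = 0
Determinant D = (0.01808)(0.08351) - (-0.0001786)(-0.0001786) = 0.00151
V_1 = [(0.000375)(0.08351) - (-0.0001786)(0)]/D = 0.02074 V
V_3 = [(0.01808)(0) - (0.000375)(-0.0001786)]/D = 0.00004436 V
Power in each resistor, P = (ΔV)²/R:
  P_R1 = (9 - 0.02074)²/24000 = 0.003359 W
  P_R2 = (0.02074 - 0)²/56 = 0.000007685 W
  P_R3 = (0.02074 - 0.00004436)²/5600 = 0.00000007652 W
  P_R4 = (0 - 0.00004436)²/12 = 0.000000000164 W
P_total = P_R1 + P_R2 + P_R3 + P_R4 = 0.003367 W

Final answer: 0.003367 W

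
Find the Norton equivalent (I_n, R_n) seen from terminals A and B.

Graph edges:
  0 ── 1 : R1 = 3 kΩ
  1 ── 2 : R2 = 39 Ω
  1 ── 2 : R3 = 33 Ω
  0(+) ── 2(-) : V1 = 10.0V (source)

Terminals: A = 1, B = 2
Find the Thévenin equivalent first; then I_n = V_th/R_th and R_n = R_th.
Step 1 — V_th is the open-circuit voltage V_A - V_B (nothing connected across the terminals).
Nodal analysis, taking node 2 as the 0 V reference.
Source V1 fixes V_0 = 10 V.
KCL at each unknown node (sum of currents leaving = 0; resistances in Ω):
  Node 1: (V_1 - 10)/3000 + (V_1 - 0)/39 + (V_1 - 0)/33 = 0
Collecting terms: 0.05628 × V_1 = 0.003333  =>  V_1 = 0.05923 V
V_th = V_1 - V_2 = 0.05923 - 0 = 0.05923 V
Step 2 — R_th: zero the source — replace V1 by a short circuit (node 2 merges into node 0) — and find the resistance seen between A (node 1) and B (node 0).
Reduce the network between node 1 (A) and node 0 (B) by series/parallel combination:
  Rp1 = R1 ‖ R2 ‖ R3 (parallel, all between nodes 0 and 1) = 1/(1/3000 + 1/39 + 1/33) = 17.77 Ω
R_th = 17.77 Ω
I_n = V_th/R_th = 0.05923/17.77 = 0.003333 A, and R_n = R_th = 17.77 Ω

Final answer: I_n = 0.003333 A, R_n = 17.77 Ω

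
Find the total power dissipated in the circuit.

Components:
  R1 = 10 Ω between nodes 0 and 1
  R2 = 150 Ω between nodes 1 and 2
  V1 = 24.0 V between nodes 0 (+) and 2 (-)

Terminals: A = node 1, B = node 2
Nodal analysis, taking node 2 as the 0 V reference.
Source V1 fixes V_0 = 24 V.
KCL at each unknown node (sum of currents leaving = 0; resistances in Ω):
  Node 1: (V_1 - 24)/10 + (V_1 - 0)/150 = 0
Collecting terms: 0.1067 × V_1 = 2.4  =>  V_1 = 22.5 V
Power in each resistor, P = (ΔV)²/R:
  P_R1 = (24 - 22.5)²/10 = 0.225 W
  P_R2 = (22.5 - 0)²/150 = 3.375 W
P_total = P_R1 + P_R2 = 3.6 W

Final answer: 3.6 W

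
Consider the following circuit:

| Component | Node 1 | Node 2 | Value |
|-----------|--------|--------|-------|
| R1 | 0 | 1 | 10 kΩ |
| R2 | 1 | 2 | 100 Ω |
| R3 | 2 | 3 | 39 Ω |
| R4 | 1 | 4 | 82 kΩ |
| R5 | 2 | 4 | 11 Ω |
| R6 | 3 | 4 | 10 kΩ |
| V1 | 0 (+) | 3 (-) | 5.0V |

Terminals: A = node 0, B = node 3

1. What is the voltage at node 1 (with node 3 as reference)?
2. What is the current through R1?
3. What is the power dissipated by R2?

Nodal analysis, taking node 3 as the 0 V reference.
Source V1 fixes V_0 = 5 V.
KCL at each unknown node (sum of currents leaving = 0; resistances in Ω):
  Node 1: (V_1 - 5)/10000 + (V_1 - V_2)/100 + (V_1 - V_4)/82000 = 0
  Node 2: (V_2 - V_1)/100 + (V_2 - 0)/39 + (V_2 - V_4)/11 = 0
  Node 4: (V_4 - V_1)/82000 + (V_4 - V_2)/11 + (V_4 - 0)/10000 = 0
Collecting terms (coefficients in siemens):
  0.01011·V_1 - 0.01·V_2 - 0.0000122·V_4 = 0.0005
  0.1266·V_2 - 0.01·V_1 - 0.09091·V_4 = 0
  0.09102·V_4 - 0.0000122·V_1 - 0.09091·V_2 = 0
Solving these 3 simultaneous equations (Gaussian elimination) gives:
  V_1 = 0.06841 V, V_2 = 0.01916 V, V_4 = 0.01914 V
Part 1:
  Read off the nodal solution: V_1 = 0.06841 V
Part 2:
  I_R1 = (V_0 - V_1)/R1 = (5 - 0.06841)/10000 = 0.0004932 A
  Magnitude: I_R1 = 0.0004932 A
Part 3:
  I_R2 = (V_1 - V_2)/R2 = (0.06841 - 0.01916)/100 = 0.0004926 A
  P_R2 = I_R2² × R2 = (0.0004926)² × 100 = 0.00002426 W

Final answers:
1. V_1 = 0.06841 V
2. I_R1 = 0.0004932 A
3. P_R2 = 2.426e-05 W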